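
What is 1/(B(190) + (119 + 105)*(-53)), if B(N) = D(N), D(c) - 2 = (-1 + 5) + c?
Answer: -1/11676 ≈ -8.5646e-5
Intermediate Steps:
D(c) = 6 + c (D(c) = 2 + ((-1 + 5) + c) = 2 + (4 + c) = 6 + c)
B(N) = 6 + N
1/(B(190) + (119 + 105)*(-53)) = 1/((6 + 190) + (119 + 105)*(-53)) = 1/(196 + 224*(-53)) = 1/(196 - 11872) = 1/(-11676) = -1/11676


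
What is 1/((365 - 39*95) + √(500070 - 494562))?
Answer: -835/2787523 - 9*√17/5575046 ≈ -0.00030621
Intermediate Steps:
1/((365 - 39*95) + √(500070 - 494562)) = 1/((365 - 3705) + √5508) = 1/(-3340 + 18*√17)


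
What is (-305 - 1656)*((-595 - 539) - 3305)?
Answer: 8704879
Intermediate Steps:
(-305 - 1656)*((-595 - 539) - 3305) = -1961*(-1134 - 3305) = -1961*(-4439) = 8704879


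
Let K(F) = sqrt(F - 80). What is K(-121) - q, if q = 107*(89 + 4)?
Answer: -9951 + I*sqrt(201) ≈ -9951.0 + 14.177*I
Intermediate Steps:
K(F) = sqrt(-80 + F)
q = 9951 (q = 107*93 = 9951)
K(-121) - q = sqrt(-80 - 121) - 1*9951 = sqrt(-201) - 9951 = I*sqrt(201) - 9951 = -9951 + I*sqrt(201)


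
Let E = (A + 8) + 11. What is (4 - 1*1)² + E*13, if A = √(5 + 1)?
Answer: 256 + 13*√6 ≈ 287.84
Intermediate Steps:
A = √6 ≈ 2.4495
E = 19 + √6 (E = (√6 + 8) + 11 = (8 + √6) + 11 = 19 + √6 ≈ 21.449)
(4 - 1*1)² + E*13 = (4 - 1*1)² + (19 + √6)*13 = (4 - 1)² + (247 + 13*√6) = 3² + (247 + 13*√6) = 9 + (247 + 13*√6) = 256 + 13*√6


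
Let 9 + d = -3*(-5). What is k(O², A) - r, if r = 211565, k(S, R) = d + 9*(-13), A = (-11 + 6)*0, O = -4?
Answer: -211676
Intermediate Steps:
A = 0 (A = -5*0 = 0)
d = 6 (d = -9 - 3*(-5) = -9 + 15 = 6)
k(S, R) = -111 (k(S, R) = 6 + 9*(-13) = 6 - 117 = -111)
k(O², A) - r = -111 - 1*211565 = -111 - 211565 = -211676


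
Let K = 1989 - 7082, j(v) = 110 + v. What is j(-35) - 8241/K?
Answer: 390216/5093 ≈ 76.618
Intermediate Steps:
K = -5093
j(-35) - 8241/K = (110 - 35) - 8241/(-5093) = 75 - 8241*(-1)/5093 = 75 - 1*(-8241/5093) = 75 + 8241/5093 = 390216/5093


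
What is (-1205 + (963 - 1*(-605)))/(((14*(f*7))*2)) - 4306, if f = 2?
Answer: -1687589/392 ≈ -4305.1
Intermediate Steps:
(-1205 + (963 - 1*(-605)))/(((14*(f*7))*2)) - 4306 = (-1205 + (963 - 1*(-605)))/(((14*(2*7))*2)) - 4306 = (-1205 + (963 + 605))/(((14*14)*2)) - 4306 = (-1205 + 1568)/((196*2)) - 4306 = 363/392 - 4306 = -1687589/392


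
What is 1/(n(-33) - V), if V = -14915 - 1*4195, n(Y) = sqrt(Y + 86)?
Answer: 19110/365192047 - sqrt(53)/365192047 ≈ 5.2309e-5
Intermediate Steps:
n(Y) = sqrt(86 + Y)
V = -19110 (V = -14915 - 4195 = -19110)
1/(n(-33) - V) = 1/(sqrt(86 - 33) - 1*(-19110)) = 1/(sqrt(53) + 19110) = 1/(19110 + sqrt(53))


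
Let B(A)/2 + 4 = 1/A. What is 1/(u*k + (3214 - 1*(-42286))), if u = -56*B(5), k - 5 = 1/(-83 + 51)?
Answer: 10/476147 ≈ 2.1002e-5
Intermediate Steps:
B(A) = -8 + 2/A (B(A) = -8 + 2*(1/A) = -8 + 2/A)
k = 159/32 (k = 5 + 1/(-83 + 51) = 5 + 1/(-32) = 5 - 1/32 = 159/32 ≈ 4.9688)
u = 2128/5 (u = -56*(-8 + 2/5) = -56*(-8 + 2*(⅕)) = -56*(-8 + ⅖) = -56*(-38/5) = 2128/5 ≈ 425.60)
1/(u*k + (3214 - 1*(-42286))) = 1/((2128/5)*(159/32) + (3214 - 1*(-42286))) = 1/(21147/10 + (3214 + 42286)) = 1/(21147/10 + 45500) = 1/(476147/10) = 10/476147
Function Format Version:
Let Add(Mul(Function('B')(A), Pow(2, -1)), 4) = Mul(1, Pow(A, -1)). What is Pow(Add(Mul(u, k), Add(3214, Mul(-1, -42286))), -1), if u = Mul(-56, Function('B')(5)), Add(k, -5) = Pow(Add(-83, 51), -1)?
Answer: Rational(10, 476147) ≈ 2.1002e-5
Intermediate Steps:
Function('B')(A) = Add(-8, Mul(2, Pow(A, -1))) (Function('B')(A) = Add(-8, Mul(2, Mul(1, Pow(A, -1)))) = Add(-8, Mul(2, Pow(A, -1))))
k = Rational(159, 32) (k = Add(5, Pow(Add(-83, 51), -1)) = Add(5, Pow(-32, -1)) = Add(5, Rational(-1, 32)) = Rational(159, 32) ≈ 4.9688)
u = Rational(2128, 5) (u = Mul(-56, Add(-8, Mul(2, Pow(5, -1)))) = Mul(-56, Add(-8, Mul(2, Rational(1, 5)))) = Mul(-56, Add(-8, Rational(2, 5))) = Mul(-56, Rational(-38, 5)) = Rational(2128, 5) ≈ 425.60)
Pow(Add(Mul(u, k), Add(3214, Mul(-1, -42286))), -1) = Pow(Add(Mul(Rational(2128, 5), Rational(159, 32)), Add(3214, Mul(-1, -42286))), -1) = Pow(Add(Rational(21147, 10), Add(3214, 42286)), -1) = Pow(Add(Rational(21147, 10), 45500), -1) = Pow(Rational(476147, 10), -1) = Rational(10, 476147)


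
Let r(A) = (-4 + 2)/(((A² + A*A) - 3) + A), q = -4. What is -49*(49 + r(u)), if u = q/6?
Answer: -60907/25 ≈ -2436.3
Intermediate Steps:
u = -⅔ (u = -4/6 = -4*⅙ = -⅔ ≈ -0.66667)
r(A) = -2/(-3 + A + 2*A²) (r(A) = -2/(((A² + A²) - 3) + A) = -2/((2*A² - 3) + A) = -2/((-3 + 2*A²) + A) = -2/(-3 + A + 2*A²))
-49*(49 + r(u)) = -49*(49 - 2/(-3 - ⅔ + 2*(-⅔)²)) = -49*(49 - 2/(-3 - ⅔ + 2*(4/9))) = -49*(49 - 2/(-3 - ⅔ + 8/9)) = -49*(49 - 2/(-25/9)) = -49*(49 - 2*(-9/25)) = -49*(49 + 18/25) = -49*1243/25 = -60907/25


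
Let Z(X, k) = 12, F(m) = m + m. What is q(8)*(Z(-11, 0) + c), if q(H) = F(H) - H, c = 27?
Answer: 312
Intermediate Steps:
F(m) = 2*m
q(H) = H (q(H) = 2*H - H = H)
q(8)*(Z(-11, 0) + c) = 8*(12 + 27) = 8*39 = 312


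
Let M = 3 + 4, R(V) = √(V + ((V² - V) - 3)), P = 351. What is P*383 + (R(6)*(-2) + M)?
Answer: 134440 - 2*√33 ≈ 1.3443e+5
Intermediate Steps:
R(V) = √(-3 + V²) (R(V) = √(V + (-3 + V² - V)) = √(-3 + V²))
M = 7
P*383 + (R(6)*(-2) + M) = 351*383 + (√(-3 + 6²)*(-2) + 7) = 134433 + (√(-3 + 36)*(-2) + 7) = 134433 + (√33*(-2) + 7) = 134433 + (-2*√33 + 7) = 134433 + (7 - 2*√33) = 134440 - 2*√33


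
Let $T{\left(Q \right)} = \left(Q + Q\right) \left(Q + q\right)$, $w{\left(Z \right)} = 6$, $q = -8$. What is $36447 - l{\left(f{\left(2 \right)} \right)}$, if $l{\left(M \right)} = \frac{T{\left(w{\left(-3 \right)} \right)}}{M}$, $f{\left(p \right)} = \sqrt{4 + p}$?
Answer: $36447 + 4 \sqrt{6} \approx 36457.0$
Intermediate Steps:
$T{\left(Q \right)} = 2 Q \left(-8 + Q\right)$ ($T{\left(Q \right)} = \left(Q + Q\right) \left(Q - 8\right) = 2 Q \left(-8 + Q\right)$)
$l{\left(M \right)} = - \frac{24}{M}$ ($l{\left(M \right)} = \frac{2 \cdot 6 \left(-8 + 6\right)}{M} = \frac{2 \cdot 6 \left(-2\right)}{M} = - \frac{24}{M}$)
$36447 - l{\left(f{\left(2 \right)} \right)} = 36447 - - \frac{24}{\sqrt{4 + 2}} = 36447 - - \frac{24}{\sqrt{6}} = 36447 - - 24 \frac{\sqrt{6}}{6} = 36447 - - 4 \sqrt{6} = 36447 + 4 \sqrt{6}$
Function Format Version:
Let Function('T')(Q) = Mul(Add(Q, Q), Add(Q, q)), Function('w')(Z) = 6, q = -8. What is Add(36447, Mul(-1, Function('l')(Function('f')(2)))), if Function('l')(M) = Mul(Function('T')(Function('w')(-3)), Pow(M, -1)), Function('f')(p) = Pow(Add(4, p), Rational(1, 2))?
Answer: Add(36447, Mul(4, Pow(6, Rational(1, 2)))) ≈ 36457.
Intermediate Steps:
Function('T')(Q) = Mul(2, Q, Add(-8, Q)) (Function('T')(Q) = Mul(Add(Q, Q), Add(Q, -8)) = Mul(Mul(2, Q), Add(-8, Q)) = Mul(2, Q, Add(-8, Q)))
Function('l')(M) = Mul(-24, Pow(M, -1)) (Function('l')(M) = Mul(Mul(2, 6, Add(-8, 6)), Pow(M, -1)) = Mul(Mul(2, 6, -2), Pow(M, -1)) = Mul(-24, Pow(M, -1)))
Add(36447, Mul(-1, Function('l')(Function('f')(2)))) = Add(36447, Mul(-1, Mul(-24, Pow(Pow(Add(4, 2), Rational(1, 2)), -1)))) = Add(36447, Mul(-1, Mul(-24, Pow(Pow(6, Rational(1, 2)), -1)))) = Add(36447, Mul(-1, Mul(-24, Mul(Rational(1, 6), Pow(6, Rational(1, 2)))))) = Add(36447, Mul(-1, Mul(-4, Pow(6, Rational(1, 2))))) = Add(36447, Mul(4, Pow(6, Rational(1, 2))))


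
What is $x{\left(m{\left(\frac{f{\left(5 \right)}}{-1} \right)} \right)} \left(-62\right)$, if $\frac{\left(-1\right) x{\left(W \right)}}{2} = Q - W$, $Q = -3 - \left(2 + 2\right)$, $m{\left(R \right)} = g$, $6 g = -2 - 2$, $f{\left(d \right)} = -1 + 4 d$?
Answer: $- \frac{2356}{3} \approx -785.33$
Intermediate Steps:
$g = - \frac{2}{3}$ ($g = \frac{-2 - 2}{6} = \frac{1}{6} \left(-4\right) = - \frac{2}{3} \approx -0.66667$)
$m{\left(R \right)} = - \frac{2}{3}$
$Q = -7$ ($Q = -3 - 4 = -7$)
$x{\left(W \right)} = 14 + 2 W$ ($x{\left(W \right)} = - 2 \left(-7 - W\right) = 14 + 2 W$)
$x{\left(m{\left(\frac{f{\left(5 \right)}}{-1} \right)} \right)} \left(-62\right) = \left(14 + 2 \left(- \frac{2}{3}\right)\right) \left(-62\right) = \left(14 - \frac{4}{3}\right) \left(-62\right) = \frac{38}{3} \left(-62\right) = - \frac{2356}{3}$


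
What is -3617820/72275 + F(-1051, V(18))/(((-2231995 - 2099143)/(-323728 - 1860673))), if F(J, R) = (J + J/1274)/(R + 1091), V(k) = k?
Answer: -91225100345437263/1805198698344860 ≈ -50.535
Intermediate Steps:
F(J, R) = 1275*J/(1274*(1091 + R)) (F(J, R) = (J + J*(1/1274))/(1091 + R) = (J + J/1274)/(1091 + R) = (1275*J/1274)/(1091 + R) = 1275*J/(1274*(1091 + R)))
-3617820/72275 + F(-1051, V(18))/(((-2231995 - 2099143)/(-323728 - 1860673))) = -3617820/72275 + ((1275/1274)*(-1051)/(1091 + 18))/(((-2231995 - 2099143)/(-323728 - 1860673))) = -3617820*1/72275 + ((1275/1274)*(-1051)/1109)/((-4331138/(-2184401))) = -723564/14455 + ((1275/1274)*(-1051)*(1/1109))/((-4331138*(-1/2184401))) = -723564/14455 - 1340025/(1412866*4331138/2184401) = -723564/14455 - 1340025/1412866*2184401/4331138 = -723564/14455 - 2927151950025/6119317621508 = -91225100345437263/1805198698344860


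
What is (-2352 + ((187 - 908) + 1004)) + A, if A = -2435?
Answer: -4504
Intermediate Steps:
(-2352 + ((187 - 908) + 1004)) + A = (-2352 + ((187 - 908) + 1004)) - 2435 = (-2352 + (-721 + 1004)) - 2435 = (-2352 + 283) - 2435 = -2069 - 2435 = -4504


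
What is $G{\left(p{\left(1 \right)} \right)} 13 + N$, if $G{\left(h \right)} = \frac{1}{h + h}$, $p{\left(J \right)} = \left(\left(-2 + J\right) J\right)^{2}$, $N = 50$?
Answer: $\frac{113}{2} \approx 56.5$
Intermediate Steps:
$p{\left(J \right)} = J^{2} \left(-2 + J\right)^{2}$ ($p{\left(J \right)} = \left(J \left(-2 + J\right)\right)^{2} = J^{2} \left(-2 + J\right)^{2}$)
$G{\left(h \right)} = \frac{1}{2 h}$
$G{\left(p{\left(1 \right)} \right)} 13 + N = \frac{1}{2 \cdot 1^{2} \left(-2 + 1\right)^{2}} \cdot 13 + 50 = \frac{1}{2 \cdot 1 \left(-1\right)^{2}} \cdot 13 + 50 = \frac{1}{2 \cdot 1 \cdot 1} \cdot 13 + 50 = \frac{1}{2 \cdot 1} \cdot 13 + 50 = \frac{1}{2} \cdot 1 \cdot 13 + 50 = \frac{1}{2} \cdot 13 + 50 = \frac{13}{2} + 50 = \frac{113}{2}$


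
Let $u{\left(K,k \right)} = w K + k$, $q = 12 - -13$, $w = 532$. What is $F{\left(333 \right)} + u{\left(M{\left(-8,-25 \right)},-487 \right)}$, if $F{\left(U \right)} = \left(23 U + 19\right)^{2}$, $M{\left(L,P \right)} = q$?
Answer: $58964497$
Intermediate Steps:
$q = 25$ ($q = 12 + 13 = 25$)
$M{\left(L,P \right)} = 25$
$u{\left(K,k \right)} = k + 532 K$ ($u{\left(K,k \right)} = 532 K + k = k + 532 K$)
$F{\left(U \right)} = \left(19 + 23 U\right)^{2}$
$F{\left(333 \right)} + u{\left(M{\left(-8,-25 \right)},-487 \right)} = \left(19 + 23 \cdot 333\right)^{2} + \left(-487 + 532 \cdot 25\right) = \left(19 + 7659\right)^{2} + \left(-487 + 13300\right) = 7678^{2} + 12813 = 58951684 + 12813 = 58964497$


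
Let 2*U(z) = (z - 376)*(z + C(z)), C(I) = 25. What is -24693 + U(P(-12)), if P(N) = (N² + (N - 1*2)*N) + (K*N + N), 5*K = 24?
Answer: -1063883/25 ≈ -42555.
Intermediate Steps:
K = 24/5 (K = (⅕)*24 = 24/5 ≈ 4.8000)
P(N) = N² + 29*N/5 + N*(-2 + N) (P(N) = (N² + (N - 1*2)*N) + (24*N/5 + N) = (N² + (N - 2)*N) + 29*N/5 = (N² + (-2 + N)*N) + 29*N/5 = (N² + N*(-2 + N)) + 29*N/5 = N² + 29*N/5 + N*(-2 + N))
U(z) = (-376 + z)*(25 + z)/2 (U(z) = ((z - 376)*(z + 25))/2 = ((-376 + z)*(25 + z))/2 = (-376 + z)*(25 + z)/2)
-24693 + U(P(-12)) = -24693 + (-4700 + ((⅕)*(-12)*(19 + 10*(-12)))²/2 - 351*(-12)*(19 + 10*(-12))/10) = -24693 + (-4700 + ((⅕)*(-12)*(19 - 120))²/2 - 351*(-12)*(19 - 120)/10) = -24693 + (-4700 + ((⅕)*(-12)*(-101))²/2 - 351*(-12)*(-101)/10) = -24693 + (-4700 + (1212/5)²/2 - 351/2*1212/5) = -24693 + (-4700 + (½)*(1468944/25) - 212706/5) = -24693 + (-4700 + 734472/25 - 212706/5) = -24693 - 446558/25 = -1063883/25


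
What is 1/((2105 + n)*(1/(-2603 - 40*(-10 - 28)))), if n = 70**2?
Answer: -361/2335 ≈ -0.15460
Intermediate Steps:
n = 4900
1/((2105 + n)*(1/(-2603 - 40*(-10 - 28)))) = 1/((2105 + 4900)*(1/(-2603 - 40*(-10 - 28)))) = 1/(7005*(1/(-2603 - 40*(-38)))) = 1/(7005*(1/(-2603 + 1520))) = 1/(7005*(1/(-1083))) = 1/(7005*(-1/1083)) = (1/7005)*(-1083) = -361/2335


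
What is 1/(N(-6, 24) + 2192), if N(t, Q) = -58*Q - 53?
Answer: 1/747 ≈ 0.0013387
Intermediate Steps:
N(t, Q) = -53 - 58*Q
1/(N(-6, 24) + 2192) = 1/((-53 - 58*24) + 2192) = 1/((-53 - 1392) + 2192) = 1/(-1445 + 2192) = 1/747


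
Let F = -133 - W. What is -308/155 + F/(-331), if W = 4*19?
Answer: -69553/51305 ≈ -1.3557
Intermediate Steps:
W = 76
F = -209 (F = -133 - 1*76 = -133 - 76 = -209)
-308/155 + F/(-331) = -308/155 - 209/(-331) = -308*1/155 - 209*(-1/331) = -308/155 + 209/331 = -69553/51305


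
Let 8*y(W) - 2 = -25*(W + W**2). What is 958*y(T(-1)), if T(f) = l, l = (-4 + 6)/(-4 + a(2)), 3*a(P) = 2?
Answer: 958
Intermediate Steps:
a(P) = 2/3 (a(P) = (1/3)*2 = 2/3)
l = -3/5 (l = (-4 + 6)/(-4 + 2/3) = 2/(-10/3) = 2*(-3/10) = -3/5 ≈ -0.60000)
T(f) = -3/5
y(W) = 1/4 - 25*W/8 - 25*W**2/8 (y(W) = 1/4 + (-25*(W + W**2))/8 = 1/4 + (-25*W - 25*W**2)/8 = 1/4 + (-25*W/8 - 25*W**2/8) = 1/4 - 25*W/8 - 25*W**2/8)
958*y(T(-1)) = 958*(1/4 - 25/8*(-3/5) - 25*(-3/5)**2/8) = 958*(1/4 + 15/8 - 25/8*9/25) = 958*(1/4 + 15/8 - 9/8) = 958*1 = 958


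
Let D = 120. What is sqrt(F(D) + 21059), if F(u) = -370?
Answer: sqrt(20689) ≈ 143.84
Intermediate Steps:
sqrt(F(D) + 21059) = sqrt(-370 + 21059) = sqrt(20689)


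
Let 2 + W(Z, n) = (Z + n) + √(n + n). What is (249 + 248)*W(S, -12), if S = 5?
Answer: -4473 + 994*I*√6 ≈ -4473.0 + 2434.8*I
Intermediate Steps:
W(Z, n) = -2 + Z + n + √2*√n (W(Z, n) = -2 + ((Z + n) + √(n + n)) = -2 + ((Z + n) + √(2*n)) = -2 + ((Z + n) + √2*√n) = -2 + (Z + n + √2*√n) = -2 + Z + n + √2*√n)
(249 + 248)*W(S, -12) = (249 + 248)*(-2 + 5 - 12 + √2*√(-12)) = 497*(-2 + 5 - 12 + √2*(2*I*√3)) = 497*(-2 + 5 - 12 + 2*I*√6) = 497*(-9 + 2*I*√6) = -4473 + 994*I*√6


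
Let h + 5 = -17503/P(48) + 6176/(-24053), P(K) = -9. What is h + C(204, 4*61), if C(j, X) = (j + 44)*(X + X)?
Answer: 26618774138/216477 ≈ 1.2296e+5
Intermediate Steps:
C(j, X) = 2*X*(44 + j) (C(j, X) = (44 + j)*(2*X) = 2*X*(44 + j))
h = 419861690/216477 (h = -5 + (-17503/(-9) + 6176/(-24053)) = -5 + (-17503*(-1/9) + 6176*(-1/24053)) = -5 + (17503/9 - 6176/24053) = -5 + 420944075/216477 = 419861690/216477 ≈ 1939.5)
h + C(204, 4*61) = 419861690/216477 + 2*(4*61)*(44 + 204) = 419861690/216477 + 2*244*248 = 419861690/216477 + 121024 = 26618774138/216477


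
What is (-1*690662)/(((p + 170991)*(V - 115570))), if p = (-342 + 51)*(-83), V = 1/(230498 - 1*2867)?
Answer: 26202680287/855619102294556 ≈ 3.0624e-5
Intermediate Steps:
V = 1/227631 (V = 1/(230498 - 2867) = 1/227631 ≈ 4.3931e-6)
p = 24153 (p = -291*(-83) = 24153)
(-1*690662)/(((p + 170991)*(V - 115570))) = (-1*690662)/(((24153 + 170991)*(1/227631 - 115570))) = -690662/(195144*(-26307314669/227631)) = -690662/(-1711238204589112/75877) = -690662*(-75877/1711238204589112) = 26202680287/855619102294556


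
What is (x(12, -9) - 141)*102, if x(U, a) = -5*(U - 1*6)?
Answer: -17442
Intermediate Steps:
x(U, a) = 30 - 5*U (x(U, a) = -5*(U - 6) = -5*(-6 + U) = 30 - 5*U)
(x(12, -9) - 141)*102 = ((30 - 5*12) - 141)*102 = ((30 - 60) - 141)*102 = (-30 - 141)*102 = -171*102 = -17442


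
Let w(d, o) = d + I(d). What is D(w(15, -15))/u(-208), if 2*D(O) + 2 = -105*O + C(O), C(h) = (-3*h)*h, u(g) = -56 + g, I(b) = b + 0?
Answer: 133/12 ≈ 11.083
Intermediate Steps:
I(b) = b
w(d, o) = 2*d (w(d, o) = d + d = 2*d)
C(h) = -3*h**2
D(O) = -1 - 105*O/2 - 3*O**2/2 (D(O) = -1 + (-105*O - 3*O**2)/2 = -1 + (-105*O/2 - 3*O**2/2) = -1 - 105*O/2 - 3*O**2/2)
D(w(15, -15))/u(-208) = (-1 - 105*15 - 3*(2*15)**2/2)/(-56 - 208) = (-1 - 105/2*30 - 3/2*30**2)/(-264) = (-1 - 1575 - 3/2*900)*(-1/264) = (-1 - 1575 - 1350)*(-1/264) = -2926*(-1/264) = 133/12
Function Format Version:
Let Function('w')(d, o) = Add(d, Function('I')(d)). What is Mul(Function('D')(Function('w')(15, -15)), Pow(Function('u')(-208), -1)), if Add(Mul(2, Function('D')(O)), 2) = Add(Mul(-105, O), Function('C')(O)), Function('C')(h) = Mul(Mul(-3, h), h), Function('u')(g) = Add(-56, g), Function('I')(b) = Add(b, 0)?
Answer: Rational(133, 12) ≈ 11.083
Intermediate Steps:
Function('I')(b) = b
Function('w')(d, o) = Mul(2, d) (Function('w')(d, o) = Add(d, d) = Mul(2, d))
Function('C')(h) = Mul(-3, Pow(h, 2))
Function('D')(O) = Add(-1, Mul(Rational(-105, 2), O), Mul(Rational(-3, 2), Pow(O, 2))) (Function('D')(O) = Add(-1, Mul(Rational(1, 2), Add(Mul(-105, O), Mul(-3, Pow(O, 2))))) = Add(-1, Add(Mul(Rational(-105, 2), O), Mul(Rational(-3, 2), Pow(O, 2)))) = Add(-1, Mul(Rational(-105, 2), O), Mul(Rational(-3, 2), Pow(O, 2))))
Mul(Function('D')(Function('w')(15, -15)), Pow(Function('u')(-208), -1)) = Mul(Add(-1, Mul(Rational(-105, 2), Mul(2, 15)), Mul(Rational(-3, 2), Pow(Mul(2, 15), 2))), Pow(Add(-56, -208), -1)) = Mul(Add(-1, Mul(Rational(-105, 2), 30), Mul(Rational(-3, 2), Pow(30, 2))), Pow(-264, -1)) = Mul(Add(-1, -1575, Mul(Rational(-3, 2), 900)), Rational(-1, 264)) = Mul(Add(-1, -1575, -1350), Rational(-1, 264)) = Mul(-2926, Rational(-1, 264)) = Rational(133, 12)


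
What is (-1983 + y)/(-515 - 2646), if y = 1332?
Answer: 651/3161 ≈ 0.20595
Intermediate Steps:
(-1983 + y)/(-515 - 2646) = (-1983 + 1332)/(-515 - 2646) = -651/(-3161) = -651*(-1/3161) = 651/3161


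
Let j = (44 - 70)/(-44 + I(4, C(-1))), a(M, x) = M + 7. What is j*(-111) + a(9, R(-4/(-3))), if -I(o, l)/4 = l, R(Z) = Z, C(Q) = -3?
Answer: -1187/16 ≈ -74.188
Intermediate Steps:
I(o, l) = -4*l
a(M, x) = 7 + M
j = 13/16 (j = (44 - 70)/(-44 - 4*(-3)) = -26/(-44 + 12) = -26/(-32) = -26*(-1/32) = 13/16 ≈ 0.81250)
j*(-111) + a(9, R(-4/(-3))) = (13/16)*(-111) + (7 + 9) = -1443/16 + 16 = -1187/16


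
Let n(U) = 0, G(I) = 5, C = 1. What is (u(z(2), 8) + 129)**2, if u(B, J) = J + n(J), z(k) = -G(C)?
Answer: 18769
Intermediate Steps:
z(k) = -5 (z(k) = -1*5 = -5)
u(B, J) = J (u(B, J) = J + 0 = J)
(u(z(2), 8) + 129)**2 = (8 + 129)**2 = 137**2 = 18769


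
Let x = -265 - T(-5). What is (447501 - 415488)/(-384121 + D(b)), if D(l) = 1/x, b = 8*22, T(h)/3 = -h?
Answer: -8963640/107553881 ≈ -0.083341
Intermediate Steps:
T(h) = -3*h (T(h) = 3*(-h) = -3*h)
b = 176
x = -280 (x = -265 - (-3)*(-5) = -265 - 1*15 = -265 - 15 = -280)
D(l) = -1/280 (D(l) = 1/(-280) = -1/280)
(447501 - 415488)/(-384121 + D(b)) = (447501 - 415488)/(-384121 - 1/280) = 32013/(-107553881/280) = 32013*(-280/107553881) = -8963640/107553881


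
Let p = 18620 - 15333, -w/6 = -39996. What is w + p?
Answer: 243263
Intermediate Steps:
w = 239976 (w = -6*(-39996) = 239976)
p = 3287
w + p = 239976 + 3287 = 243263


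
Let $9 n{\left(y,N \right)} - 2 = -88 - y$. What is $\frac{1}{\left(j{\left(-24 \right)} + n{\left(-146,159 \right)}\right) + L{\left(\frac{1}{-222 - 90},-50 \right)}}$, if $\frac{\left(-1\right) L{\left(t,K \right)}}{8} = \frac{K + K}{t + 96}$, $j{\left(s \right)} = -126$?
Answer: $- \frac{89853}{9973658} \approx -0.009009$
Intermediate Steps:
$n{\left(y,N \right)} = - \frac{86}{9} - \frac{y}{9}$ ($n{\left(y,N \right)} = \frac{2}{9} + \frac{-88 - y}{9} = \frac{2}{9} - \left(\frac{88}{9} + \frac{y}{9}\right) = - \frac{86}{9} - \frac{y}{9}$)
$L{\left(t,K \right)} = - \frac{16 K}{96 + t}$ ($L{\left(t,K \right)} = - 8 \frac{K + K}{t + 96} = - 8 \frac{2 K}{96 + t} = - \frac{16 K}{96 + t}$)
$\frac{1}{\left(j{\left(-24 \right)} + n{\left(-146,159 \right)}\right) + L{\left(\frac{1}{-222 - 90},-50 \right)}} = \frac{1}{\left(-126 - - \frac{20}{3}\right) - - \frac{800}{96 + \frac{1}{-222 - 90}}} = \frac{1}{\left(-126 + \left(- \frac{86}{9} + \frac{146}{9}\right)\right) - - \frac{800}{96 + \frac{1}{-312}}} = \frac{1}{\left(-126 + \frac{20}{3}\right) - - \frac{800}{96 - \frac{1}{312}}} = \frac{1}{- \frac{358}{3} - - \frac{800}{\frac{29951}{312}}} = \frac{1}{- \frac{358}{3} - \left(-800\right) \frac{312}{29951}} = \frac{1}{- \frac{358}{3} + \frac{249600}{29951}} = \frac{1}{- \frac{9973658}{89853}} = - \frac{89853}{9973658}$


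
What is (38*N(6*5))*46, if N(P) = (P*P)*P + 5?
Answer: 47204740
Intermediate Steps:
N(P) = 5 + P**3 (N(P) = P**2*P + 5 = P**3 + 5 = 5 + P**3)
(38*N(6*5))*46 = (38*(5 + (6*5)**3))*46 = (38*(5 + 30**3))*46 = (38*(5 + 27000))*46 = (38*27005)*46 = 1026190*46 = 47204740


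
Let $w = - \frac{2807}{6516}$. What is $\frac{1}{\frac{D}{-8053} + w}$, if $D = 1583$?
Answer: $- \frac{52473348}{32919599} \approx -1.594$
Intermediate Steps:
$w = - \frac{2807}{6516}$ ($w = \left(-2807\right) \frac{1}{6516} = - \frac{2807}{6516} \approx -0.43079$)
$\frac{1}{\frac{D}{-8053} + w} = \frac{1}{\frac{1583}{-8053} - \frac{2807}{6516}} = \frac{1}{1583 \left(- \frac{1}{8053}\right) - \frac{2807}{6516}} = \frac{1}{- \frac{1583}{8053} - \frac{2807}{6516}} = \frac{1}{- \frac{32919599}{52473348}} = - \frac{52473348}{32919599}$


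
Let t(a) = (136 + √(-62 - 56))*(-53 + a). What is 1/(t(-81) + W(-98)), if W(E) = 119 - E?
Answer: I/(-18007*I + 134*√118) ≈ -5.5173e-5 + 4.46e-6*I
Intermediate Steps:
t(a) = (-53 + a)*(136 + I*√118) (t(a) = (136 + √(-118))*(-53 + a) = (136 + I*√118)*(-53 + a) = (-53 + a)*(136 + I*√118))
1/(t(-81) + W(-98)) = 1/((-7208 + 136*(-81) - 53*I*√118 + I*(-81)*√118) + (119 - 1*(-98))) = 1/((-7208 - 11016 - 53*I*√118 - 81*I*√118) + (119 + 98)) = 1/((-18224 - 134*I*√118) + 217) = 1/(-18007 - 134*I*√118)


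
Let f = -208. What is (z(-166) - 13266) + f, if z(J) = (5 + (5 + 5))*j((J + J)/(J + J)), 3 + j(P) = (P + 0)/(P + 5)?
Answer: -27033/2 ≈ -13517.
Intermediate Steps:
j(P) = -3 + P/(5 + P) (j(P) = -3 + (P + 0)/(P + 5) = -3 + P/(5 + P))
z(J) = -85/2 (z(J) = (5 + (5 + 5))*((-15 - 2*(J + J)/(J + J))/(5 + (J + J)/(J + J))) = (5 + 10)*((-15 - 2*2*J/(2*J))/(5 + (2*J)/((2*J)))) = 15*((-15 - 2*2*J*1/(2*J))/(5 + (2*J)*(1/(2*J)))) = 15*((-15 - 2*1)/(5 + 1)) = 15*((-15 - 2)/6) = 15*((1/6)*(-17)) = 15*(-17/6) = -85/2)
(z(-166) - 13266) + f = (-85/2 - 13266) - 208 = -26617/2 - 208 = -27033/2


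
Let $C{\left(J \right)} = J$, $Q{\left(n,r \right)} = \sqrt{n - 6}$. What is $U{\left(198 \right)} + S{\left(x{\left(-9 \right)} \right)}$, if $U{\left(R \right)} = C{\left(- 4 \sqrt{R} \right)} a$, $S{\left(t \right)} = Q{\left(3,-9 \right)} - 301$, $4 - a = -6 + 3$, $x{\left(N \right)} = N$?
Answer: $-301 - 84 \sqrt{22} + i \sqrt{3} \approx -695.0 + 1.732 i$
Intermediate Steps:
$Q{\left(n,r \right)} = \sqrt{-6 + n}$
$a = 7$ ($a = 4 - \left(-6 + 3\right) = 4 - -3 = 4 + 3 = 7$)
$S{\left(t \right)} = -301 + i \sqrt{3}$ ($S{\left(t \right)} = \sqrt{-6 + 3} - 301 = \sqrt{-3} - 301 = i \sqrt{3} - 301 = -301 + i \sqrt{3}$)
$U{\left(R \right)} = - 28 \sqrt{R}$ ($U{\left(R \right)} = - 4 \sqrt{R} 7 = - 28 \sqrt{R}$)
$U{\left(198 \right)} + S{\left(x{\left(-9 \right)} \right)} = - 28 \sqrt{198} - \left(301 - i \sqrt{3}\right) = - 28 \cdot 3 \sqrt{22} - \left(301 - i \sqrt{3}\right) = - 84 \sqrt{22} - \left(301 - i \sqrt{3}\right) = -301 - 84 \sqrt{22} + i \sqrt{3}$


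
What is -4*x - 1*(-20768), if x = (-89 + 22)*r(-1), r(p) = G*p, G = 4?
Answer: 19696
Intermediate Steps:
r(p) = 4*p
x = 268 (x = (-89 + 22)*(4*(-1)) = -67*(-4) = 268)
-4*x - 1*(-20768) = -4*268 - 1*(-20768) = -1072 + 20768 = 19696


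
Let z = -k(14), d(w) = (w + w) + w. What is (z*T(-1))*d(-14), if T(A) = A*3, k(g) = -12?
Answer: 1512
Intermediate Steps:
d(w) = 3*w (d(w) = 2*w + w = 3*w)
z = 12 (z = -1*(-12) = 12)
T(A) = 3*A
(z*T(-1))*d(-14) = (12*(3*(-1)))*(3*(-14)) = (12*(-3))*(-42) = -36*(-42) = 1512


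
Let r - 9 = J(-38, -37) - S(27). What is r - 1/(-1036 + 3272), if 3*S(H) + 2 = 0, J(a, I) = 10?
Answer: 131921/6708 ≈ 19.666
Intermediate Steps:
S(H) = -2/3 (S(H) = -2/3 + (1/3)*0 = -2/3 + 0 = -2/3)
r = 59/3 (r = 9 + (10 - 1*(-2/3)) = 9 + (10 + 2/3) = 9 + 32/3 = 59/3 ≈ 19.667)
r - 1/(-1036 + 3272) = 59/3 - 1/(-1036 + 3272) = 59/3 - 1/2236 = 131921/6708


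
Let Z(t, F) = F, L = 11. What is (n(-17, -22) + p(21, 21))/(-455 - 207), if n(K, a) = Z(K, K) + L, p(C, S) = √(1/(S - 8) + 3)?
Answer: 3/331 - √130/4303 ≈ 0.0064137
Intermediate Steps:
p(C, S) = √(3 + 1/(-8 + S)) (p(C, S) = √(1/(-8 + S) + 3) = √(3 + 1/(-8 + S)))
n(K, a) = 11 + K (n(K, a) = K + 11 = 11 + K)
(n(-17, -22) + p(21, 21))/(-455 - 207) = ((11 - 17) + √((-23 + 3*21)/(-8 + 21)))/(-455 - 207) = (-6 + √((-23 + 63)/13))/(-662) = (-6 + √((1/13)*40))*(-1/662) = (-6 + √(40/13))*(-1/662) = (-6 + 2*√130/13)*(-1/662) = 3/331 - √130/4303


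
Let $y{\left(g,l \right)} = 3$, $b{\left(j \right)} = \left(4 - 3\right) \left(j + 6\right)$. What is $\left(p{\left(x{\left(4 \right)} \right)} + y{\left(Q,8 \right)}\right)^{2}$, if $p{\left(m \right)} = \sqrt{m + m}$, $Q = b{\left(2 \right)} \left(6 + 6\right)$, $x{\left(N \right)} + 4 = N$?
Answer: $9$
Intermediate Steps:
$b{\left(j \right)} = 6 + j$ ($b{\left(j \right)} = 1 \left(6 + j\right) = 6 + j$)
$x{\left(N \right)} = -4 + N$
$Q = 96$ ($Q = \left(6 + 2\right) \left(6 + 6\right) = 8 \cdot 12 = 96$)
$p{\left(m \right)} = \sqrt{2} \sqrt{m}$ ($p{\left(m \right)} = \sqrt{2 m} = \sqrt{2} \sqrt{m}$)
$\left(p{\left(x{\left(4 \right)} \right)} + y{\left(Q,8 \right)}\right)^{2} = \left(\sqrt{2} \sqrt{-4 + 4} + 3\right)^{2} = \left(\sqrt{2} \sqrt{0} + 3\right)^{2} = \left(\sqrt{2} \cdot 0 + 3\right)^{2} = \left(0 + 3\right)^{2} = 3^{2} = 9$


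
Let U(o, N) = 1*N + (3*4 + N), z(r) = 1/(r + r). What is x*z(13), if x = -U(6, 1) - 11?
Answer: -25/26 ≈ -0.96154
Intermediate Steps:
z(r) = 1/(2*r)
U(o, N) = 12 + 2*N (U(o, N) = N + (12 + N) = 12 + 2*N)
x = -25 (x = -(12 + 2*1) - 11 = -(12 + 2) - 11 = -1*14 - 11 = -14 - 11 = -25)
x*z(13) = -25/(2*13) = -25*1/26 = -25/26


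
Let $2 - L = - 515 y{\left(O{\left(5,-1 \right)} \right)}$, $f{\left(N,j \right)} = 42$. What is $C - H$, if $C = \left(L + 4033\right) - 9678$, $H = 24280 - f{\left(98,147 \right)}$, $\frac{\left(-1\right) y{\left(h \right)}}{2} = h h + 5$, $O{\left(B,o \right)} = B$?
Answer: $-60781$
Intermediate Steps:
$y{\left(h \right)} = -10 - 2 h^{2}$ ($y{\left(h \right)} = - 2 \left(h h + 5\right) = - 2 \left(h^{2} + 5\right) = - 2 \left(5 + h^{2}\right) = -10 - 2 h^{2}$)
$L = -30898$ ($L = 2 - - 515 \left(-10 - 2 \cdot 5^{2}\right) = 2 - - 515 \left(-10 - 50\right) = 2 - \left(-515\right) \left(-60\right) = 2 - 30900 = -30898$)
$H = 24238$ ($H = 24280 - 42 = 24238$)
$C = -36543$ ($C = \left(-30898 + 4033\right) - 9678 = -26865 - 9678 = -36543$)
$C - H = -36543 - 24238 = -60781$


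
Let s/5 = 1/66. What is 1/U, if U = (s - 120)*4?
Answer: -33/15830 ≈ -0.0020847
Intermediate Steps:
s = 5/66 ≈ 0.075758
U = -15830/33 (U = (5/66 - 120)*4 = -7915/66*4 = -15830/33 ≈ -479.70)
1/U = 1/(-15830/33) = -33/15830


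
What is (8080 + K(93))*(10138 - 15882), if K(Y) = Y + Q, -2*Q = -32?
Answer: -47037616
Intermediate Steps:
Q = 16 (Q = -1/2*(-32) = 16)
K(Y) = 16 + Y (K(Y) = Y + 16 = 16 + Y)
(8080 + K(93))*(10138 - 15882) = (8080 + (16 + 93))*(10138 - 15882) = (8080 + 109)*(-5744) = 8189*(-5744) = -47037616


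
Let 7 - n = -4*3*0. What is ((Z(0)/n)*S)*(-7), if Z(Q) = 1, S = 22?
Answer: -22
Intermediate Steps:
n = 7 (n = 7 - (-4*3)*0 = 7 - (-12)*0 = 7 - 1*0 = 7 + 0 = 7)
((Z(0)/n)*S)*(-7) = ((1/7)*22)*(-7) = (22/7)*(-7) = -22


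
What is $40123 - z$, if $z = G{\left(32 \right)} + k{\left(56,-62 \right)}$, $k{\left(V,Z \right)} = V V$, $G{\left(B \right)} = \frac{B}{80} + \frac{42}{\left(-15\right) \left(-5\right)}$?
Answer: $\frac{924651}{25} \approx 36986.0$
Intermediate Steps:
$G{\left(B \right)} = \frac{14}{25} + \frac{B}{80}$ ($G{\left(B \right)} = B \frac{1}{80} + \frac{42}{75} = \frac{B}{80} + 42 \cdot \frac{1}{75} = \frac{B}{80} + \frac{14}{25} = \frac{14}{25} + \frac{B}{80}$)
$k{\left(V,Z \right)} = V^{2}$
$z = \frac{78424}{25}$ ($z = \left(\frac{14}{25} + \frac{1}{80} \cdot 32\right) + 56^{2} = \left(\frac{14}{25} + \frac{2}{5}\right) + 3136 = \frac{24}{25} + 3136 = \frac{78424}{25} \approx 3137.0$)
$40123 - z = 40123 - \frac{78424}{25} = \frac{924651}{25}$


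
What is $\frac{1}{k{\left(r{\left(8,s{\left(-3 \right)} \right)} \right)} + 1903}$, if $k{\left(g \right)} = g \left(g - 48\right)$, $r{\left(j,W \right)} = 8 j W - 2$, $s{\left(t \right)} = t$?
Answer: $\frac{1}{48851} \approx 2.047 \cdot 10^{-5}$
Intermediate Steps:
$r{\left(j,W \right)} = -2 + 8 W j$ ($r{\left(j,W \right)} = 8 W j - 2 = -2 + 8 W j$)
$k{\left(g \right)} = g \left(-48 + g\right)$
$\frac{1}{k{\left(r{\left(8,s{\left(-3 \right)} \right)} \right)} + 1903} = \frac{1}{\left(-2 + 8 \left(-3\right) 8\right) \left(-48 + \left(-2 + 8 \left(-3\right) 8\right)\right) + 1903} = \frac{1}{\left(-2 - 192\right) \left(-48 - 194\right) + 1903} = \frac{1}{- 194 \left(-48 - 194\right) + 1903} = \frac{1}{\left(-194\right) \left(-242\right) + 1903} = \frac{1}{46948 + 1903} = \frac{1}{48851}$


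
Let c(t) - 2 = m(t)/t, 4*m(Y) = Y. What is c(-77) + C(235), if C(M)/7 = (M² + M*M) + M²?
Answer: 4638909/4 ≈ 1.1597e+6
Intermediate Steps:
m(Y) = Y/4
C(M) = 21*M² (C(M) = 7*((M² + M*M) + M²) = 7*((M² + M²) + M²) = 7*(2*M² + M²) = 7*(3*M²) = 21*M²)
c(t) = 9/4 (c(t) = 2 + (t/4)/t = 2 + ¼ = 9/4)
c(-77) + C(235) = 9/4 + 21*235² = 9/4 + 21*55225 = 9/4 + 1159725 = 4638909/4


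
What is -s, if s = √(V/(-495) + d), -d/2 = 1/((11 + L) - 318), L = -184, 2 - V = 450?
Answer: -√5966970790/81015 ≈ -0.95348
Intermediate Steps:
V = -448 (V = 2 - 1*450 = 2 - 450 = -448)
d = 2/491 (d = -2/((11 - 184) - 318) = -2/(-173 - 318) = -2/(-491) = -2*(-1/491) = 2/491 ≈ 0.0040733)
s = √5966970790/81015 (s = √(-448/(-495) + 2/491) = √(-448*(-1/495) + 2/491) = √(448/495 + 2/491) = √(220958/243045) = √5966970790/81015 ≈ 0.95348)
-s = -√5966970790/81015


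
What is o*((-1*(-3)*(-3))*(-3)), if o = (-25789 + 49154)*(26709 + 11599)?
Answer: 24166793340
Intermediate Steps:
o = 895066420 (o = 23365*38308 = 895066420)
o*((-1*(-3)*(-3))*(-3)) = 895066420*((-1*(-3)*(-3))*(-3)) = 895066420*((3*(-3))*(-3)) = 895066420*(-9*(-3)) = 895066420*27 = 24166793340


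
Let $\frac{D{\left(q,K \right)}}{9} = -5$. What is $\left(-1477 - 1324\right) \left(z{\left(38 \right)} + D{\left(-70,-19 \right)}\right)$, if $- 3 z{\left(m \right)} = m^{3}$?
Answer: $\frac{154074607}{3} \approx 5.1358 \cdot 10^{7}$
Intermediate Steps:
$D{\left(q,K \right)} = -45$ ($D{\left(q,K \right)} = 9 \left(-5\right) = -45$)
$z{\left(m \right)} = - \frac{m^{3}}{3}$
$\left(-1477 - 1324\right) \left(z{\left(38 \right)} + D{\left(-70,-19 \right)}\right) = \left(-1477 - 1324\right) \left(- \frac{38^{3}}{3} - 45\right) = - 2801 \left(\left(- \frac{1}{3}\right) 54872 - 45\right) = - 2801 \left(- \frac{54872}{3} - 45\right) = \left(-2801\right) \left(- \frac{55007}{3}\right) = \frac{154074607}{3}$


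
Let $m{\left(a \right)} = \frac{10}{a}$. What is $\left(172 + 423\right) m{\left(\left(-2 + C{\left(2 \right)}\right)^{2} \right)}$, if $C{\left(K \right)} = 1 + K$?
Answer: $5950$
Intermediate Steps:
$\left(172 + 423\right) m{\left(\left(-2 + C{\left(2 \right)}\right)^{2} \right)} = \left(172 + 423\right) \frac{10}{\left(-2 + \left(1 + 2\right)\right)^{2}} = 595 \frac{10}{\left(-2 + 3\right)^{2}} = 595 \frac{10}{1^{2}} = 595 \cdot \frac{10}{1} = 595 \cdot 10 \cdot 1 = 595 \cdot 10 = 5950$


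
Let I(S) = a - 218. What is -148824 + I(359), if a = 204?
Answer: -148838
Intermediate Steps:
I(S) = -14 (I(S) = 204 - 218 = -14)
-148824 + I(359) = -148824 - 14 = -148838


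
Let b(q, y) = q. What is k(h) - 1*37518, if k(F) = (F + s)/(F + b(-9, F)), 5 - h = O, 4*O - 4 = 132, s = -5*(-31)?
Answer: -712905/19 ≈ -37521.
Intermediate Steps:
s = 155
O = 34 (O = 1 + (¼)*132 = 1 + 33 = 34)
h = -29 (h = 5 - 1*34 = 5 - 34 = -29)
k(F) = (155 + F)/(-9 + F) (k(F) = (F + 155)/(F - 9) = (155 + F)/(-9 + F))
k(h) - 1*37518 = (155 - 29)/(-9 - 29) - 1*37518 = 126/(-38) - 37518 = -1/38*126 - 37518 = -63/19 - 37518 = -712905/19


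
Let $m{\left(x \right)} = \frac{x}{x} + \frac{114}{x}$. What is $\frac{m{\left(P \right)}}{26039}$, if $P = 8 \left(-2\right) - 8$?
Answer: $- \frac{15}{104156} \approx -0.00014401$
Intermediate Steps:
$P = -24$ ($P = -16 - 8 = -24$)
$m{\left(x \right)} = 1 + \frac{114}{x}$
$\frac{m{\left(P \right)}}{26039} = \frac{\frac{1}{-24} \left(114 - 24\right)}{26039} = \left(- \frac{1}{24}\right) 90 \cdot \frac{1}{26039} = \left(- \frac{15}{4}\right) \frac{1}{26039} = - \frac{15}{104156}$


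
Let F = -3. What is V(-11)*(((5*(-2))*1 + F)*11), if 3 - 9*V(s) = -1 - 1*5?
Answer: -143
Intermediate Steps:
V(s) = 1 (V(s) = ⅓ - (-1 - 1*5)/9 = ⅓ - (-1 - 5)/9 = ⅓ - ⅑*(-6) = ⅓ + ⅔ = 1)
V(-11)*(((5*(-2))*1 + F)*11) = 1*(((5*(-2))*1 - 3)*11) = 1*((-10*1 - 3)*11) = 1*((-10 - 3)*11) = 1*(-13*11) = 1*(-143) = -143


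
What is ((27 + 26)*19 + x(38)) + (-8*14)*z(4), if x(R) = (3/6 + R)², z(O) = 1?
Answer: 9509/4 ≈ 2377.3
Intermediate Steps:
x(R) = (½ + R)² (x(R) = (3*(⅙) + R)² = (½ + R)²)
((27 + 26)*19 + x(38)) + (-8*14)*z(4) = ((27 + 26)*19 + (1 + 2*38)²/4) - 8*14*1 = (53*19 + (1 + 76)²/4) - 112*1 = (1007 + (¼)*77²) - 112 = (1007 + (¼)*5929) - 112 = (1007 + 5929/4) - 112 = 9957/4 - 112 = 9509/4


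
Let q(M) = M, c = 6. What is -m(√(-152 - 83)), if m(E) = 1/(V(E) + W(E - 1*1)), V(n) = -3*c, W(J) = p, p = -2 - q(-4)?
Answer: 1/16 ≈ 0.062500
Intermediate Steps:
p = 2 (p = -2 - 1*(-4) = -2 + 4 = 2)
W(J) = 2
V(n) = -18 (V(n) = -3*6 = -18)
m(E) = -1/16 (m(E) = 1/(-18 + 2) = 1/(-16) = -1/16)
-m(√(-152 - 83)) = -1*(-1/16) = 1/16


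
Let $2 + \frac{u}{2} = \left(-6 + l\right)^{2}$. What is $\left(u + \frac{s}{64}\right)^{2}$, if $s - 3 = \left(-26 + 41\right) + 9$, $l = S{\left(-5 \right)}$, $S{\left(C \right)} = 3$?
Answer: $\frac{851929}{4096} \approx 207.99$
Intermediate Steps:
$l = 3$
$s = 27$ ($s = 3 + \left(\left(-26 + 41\right) + 9\right) = 3 + \left(15 + 9\right) = 3 + 24 = 27$)
$u = 14$ ($u = -4 + 2 \left(-6 + 3\right)^{2} = -4 + 2 \left(-3\right)^{2} = -4 + 2 \cdot 9 = -4 + 18 = 14$)
$\left(u + \frac{s}{64}\right)^{2} = \left(14 + \frac{27}{64}\right)^{2} = \left(\frac{923}{64}\right)^{2} = \frac{851929}{4096}$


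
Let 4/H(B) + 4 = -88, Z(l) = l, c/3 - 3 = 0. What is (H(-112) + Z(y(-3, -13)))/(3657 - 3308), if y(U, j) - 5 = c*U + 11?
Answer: -254/8027 ≈ -0.031643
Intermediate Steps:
c = 9 (c = 9 + 3*0 = 9 + 0 = 9)
y(U, j) = 16 + 9*U (y(U, j) = 5 + (9*U + 11) = 5 + (11 + 9*U) = 16 + 9*U)
H(B) = -1/23 (H(B) = 4/(-4 - 88) = 4/(-92) = 4*(-1/92) = -1/23)
(H(-112) + Z(y(-3, -13)))/(3657 - 3308) = (-1/23 + (16 + 9*(-3)))/(3657 - 3308) = (-1/23 + (16 - 27))/349 = (-1/23 - 11)*(1/349) = -254/23*1/349 = -254/8027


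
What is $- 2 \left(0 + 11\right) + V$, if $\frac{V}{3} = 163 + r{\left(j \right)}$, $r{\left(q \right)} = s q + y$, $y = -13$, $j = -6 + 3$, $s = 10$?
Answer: $338$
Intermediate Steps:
$j = -3$
$r{\left(q \right)} = -13 + 10 q$ ($r{\left(q \right)} = 10 q - 13 = -13 + 10 q$)
$V = 360$ ($V = 3 \left(163 + \left(-13 + 10 \left(-3\right)\right)\right) = 3 \left(163 - 43\right) = 3 \cdot 120 = 360$)
$- 2 \left(0 + 11\right) + V = - 2 \left(0 + 11\right) + 360 = \left(-2\right) 11 + 360 = -22 + 360 = 338$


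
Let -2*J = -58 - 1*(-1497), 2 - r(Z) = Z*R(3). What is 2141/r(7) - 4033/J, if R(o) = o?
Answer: -2927645/27341 ≈ -107.08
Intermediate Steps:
r(Z) = 2 - 3*Z (r(Z) = 2 - Z*3 = 2 - 3*Z)
J = -1439/2 (J = -(-58 - 1*(-1497))/2 = -(-58 + 1497)/2 = -½*1439 = -1439/2 ≈ -719.50)
2141/r(7) - 4033/J = 2141/(2 - 3*7) - 4033/(-1439/2) = 2141/(2 - 21) - 4033*(-2/1439) = 2141/(-19) + 8066/1439 = 2141*(-1/19) + 8066/1439 = -2141/19 + 8066/1439 = -2927645/27341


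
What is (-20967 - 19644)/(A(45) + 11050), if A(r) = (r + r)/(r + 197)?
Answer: -4913931/1337095 ≈ -3.6751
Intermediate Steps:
A(r) = 2*r/(197 + r) (A(r) = (2*r)/(197 + r) = 2*r/(197 + r))
(-20967 - 19644)/(A(45) + 11050) = (-20967 - 19644)/(2*45/(197 + 45) + 11050) = -40611/(2*45/242 + 11050) = -40611/(2*45*(1/242) + 11050) = -40611/(45/121 + 11050) = -40611/1337095/121 = -40611*121/1337095 = -4913931/1337095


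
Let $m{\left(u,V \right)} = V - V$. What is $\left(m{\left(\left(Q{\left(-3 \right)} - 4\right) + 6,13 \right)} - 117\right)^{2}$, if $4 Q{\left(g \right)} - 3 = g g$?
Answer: $13689$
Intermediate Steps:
$Q{\left(g \right)} = \frac{3}{4} + \frac{g^{2}}{4}$ ($Q{\left(g \right)} = \frac{3}{4} + \frac{g g}{4} = \frac{3}{4} + \frac{g^{2}}{4}$)
$m{\left(u,V \right)} = 0$
$\left(m{\left(\left(Q{\left(-3 \right)} - 4\right) + 6,13 \right)} - 117\right)^{2} = \left(0 - 117\right)^{2} = \left(-117\right)^{2} = 13689$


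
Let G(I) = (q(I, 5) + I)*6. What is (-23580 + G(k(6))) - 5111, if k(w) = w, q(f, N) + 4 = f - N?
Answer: -28673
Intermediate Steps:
q(f, N) = -4 + f - N (q(f, N) = -4 + (f - N) = -4 + f - N)
G(I) = -54 + 12*I (G(I) = ((-4 + I - 1*5) + I)*6 = ((-4 + I - 5) + I)*6 = ((-9 + I) + I)*6 = (-9 + 2*I)*6 = -54 + 12*I)
(-23580 + G(k(6))) - 5111 = (-23580 + (-54 + 12*6)) - 5111 = (-23580 + (-54 + 72)) - 5111 = (-23580 + 18) - 5111 = -23562 - 5111 = -28673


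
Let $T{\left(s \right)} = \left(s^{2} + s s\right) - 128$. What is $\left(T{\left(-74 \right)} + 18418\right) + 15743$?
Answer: $44985$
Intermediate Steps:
$T{\left(s \right)} = -128 + 2 s^{2}$ ($T{\left(s \right)} = \left(s^{2} + s^{2}\right) - 128 = 2 s^{2} - 128 = -128 + 2 s^{2}$)
$\left(T{\left(-74 \right)} + 18418\right) + 15743 = \left(\left(-128 + 2 \left(-74\right)^{2}\right) + 18418\right) + 15743 = \left(\left(-128 + 2 \cdot 5476\right) + 18418\right) + 15743 = \left(\left(-128 + 10952\right) + 18418\right) + 15743 = \left(10824 + 18418\right) + 15743 = 29242 + 15743 = 44985$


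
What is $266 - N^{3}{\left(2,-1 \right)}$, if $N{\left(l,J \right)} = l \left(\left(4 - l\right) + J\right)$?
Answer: $258$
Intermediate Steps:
$N{\left(l,J \right)} = l \left(4 + J - l\right)$
$266 - N^{3}{\left(2,-1 \right)} = 266 - \left(2 \left(4 - 1 - 2\right)\right)^{3} = 266 - \left(2 \cdot 1\right)^{3} = 266 - 2^{3} = 266 - 8 = 258$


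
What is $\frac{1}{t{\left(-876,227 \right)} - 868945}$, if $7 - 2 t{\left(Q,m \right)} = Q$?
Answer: $- \frac{2}{1737007} \approx -1.1514 \cdot 10^{-6}$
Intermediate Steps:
$t{\left(Q,m \right)} = \frac{7}{2} - \frac{Q}{2}$
$\frac{1}{t{\left(-876,227 \right)} - 868945} = \frac{1}{\left(\frac{7}{2} - -438\right) - 868945} = \frac{1}{\left(\frac{7}{2} + 438\right) - 868945} = \frac{1}{\frac{883}{2} - 868945} = \frac{1}{- \frac{1737007}{2}} = - \frac{2}{1737007}$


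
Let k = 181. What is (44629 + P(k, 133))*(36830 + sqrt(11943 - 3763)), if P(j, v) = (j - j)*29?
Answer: 1643686070 + 89258*sqrt(2045) ≈ 1.6477e+9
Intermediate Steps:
P(j, v) = 0 (P(j, v) = 0*29 = 0)
(44629 + P(k, 133))*(36830 + sqrt(11943 - 3763)) = (44629 + 0)*(36830 + sqrt(11943 - 3763)) = 44629*(36830 + sqrt(8180)) = 44629*(36830 + 2*sqrt(2045)) = 1643686070 + 89258*sqrt(2045)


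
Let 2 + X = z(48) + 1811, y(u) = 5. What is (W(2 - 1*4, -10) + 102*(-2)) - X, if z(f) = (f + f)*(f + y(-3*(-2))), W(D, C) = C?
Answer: -7111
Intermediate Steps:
z(f) = 2*f*(5 + f) (z(f) = (f + f)*(f + 5) = (2*f)*(5 + f) = 2*f*(5 + f))
X = 6897 (X = -2 + (2*48*(5 + 48) + 1811) = -2 + (2*48*53 + 1811) = -2 + (5088 + 1811) = -2 + 6899 = 6897)
(W(2 - 1*4, -10) + 102*(-2)) - X = (-10 + 102*(-2)) - 1*6897 = (-10 - 204) - 6897 = -214 - 6897 = -7111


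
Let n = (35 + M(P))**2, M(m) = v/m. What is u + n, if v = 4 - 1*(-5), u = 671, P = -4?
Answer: 27897/16 ≈ 1743.6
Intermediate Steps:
v = 9 (v = 4 + 5 = 9)
M(m) = 9/m
n = 17161/16 (n = (35 + 9/(-4))**2 = (35 + 9*(-1/4))**2 = (35 - 9/4)**2 = (131/4)**2 = 17161/16 ≈ 1072.6)
u + n = 671 + 17161/16 = 27897/16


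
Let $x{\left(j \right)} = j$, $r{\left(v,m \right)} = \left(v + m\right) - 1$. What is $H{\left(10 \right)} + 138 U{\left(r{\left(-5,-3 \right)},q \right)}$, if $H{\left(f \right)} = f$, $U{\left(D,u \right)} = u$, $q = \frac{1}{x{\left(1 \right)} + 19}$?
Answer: $\frac{169}{10} \approx 16.9$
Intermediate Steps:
$r{\left(v,m \right)} = -1 + m + v$ ($r{\left(v,m \right)} = \left(m + v\right) - 1 = -1 + m + v$)
$q = \frac{1}{20}$ ($q = \frac{1}{1 + 19} = \frac{1}{20} \approx 0.05$)
$H{\left(10 \right)} + 138 U{\left(r{\left(-5,-3 \right)},q \right)} = 10 + 138 \cdot \frac{1}{20} = 10 + \frac{69}{10} = \frac{169}{10}$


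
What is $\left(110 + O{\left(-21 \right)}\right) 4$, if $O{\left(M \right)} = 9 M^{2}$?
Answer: $16316$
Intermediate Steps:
$\left(110 + O{\left(-21 \right)}\right) 4 = \left(110 + 9 \left(-21\right)^{2}\right) 4 = \left(110 + 9 \cdot 441\right) 4 = \left(110 + 3969\right) 4 = 4079 \cdot 4 = 16316$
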